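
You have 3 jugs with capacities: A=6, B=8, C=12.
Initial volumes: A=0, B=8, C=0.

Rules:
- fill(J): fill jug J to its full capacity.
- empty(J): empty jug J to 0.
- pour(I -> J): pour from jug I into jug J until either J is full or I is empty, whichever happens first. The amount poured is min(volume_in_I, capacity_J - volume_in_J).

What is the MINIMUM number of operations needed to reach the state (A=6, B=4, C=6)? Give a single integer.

BFS from (A=0, B=8, C=0). One shortest path:
  1. pour(B -> C) -> (A=0 B=0 C=8)
  2. fill(B) -> (A=0 B=8 C=8)
  3. pour(B -> C) -> (A=0 B=4 C=12)
  4. pour(C -> A) -> (A=6 B=4 C=6)
Reached target in 4 moves.

Answer: 4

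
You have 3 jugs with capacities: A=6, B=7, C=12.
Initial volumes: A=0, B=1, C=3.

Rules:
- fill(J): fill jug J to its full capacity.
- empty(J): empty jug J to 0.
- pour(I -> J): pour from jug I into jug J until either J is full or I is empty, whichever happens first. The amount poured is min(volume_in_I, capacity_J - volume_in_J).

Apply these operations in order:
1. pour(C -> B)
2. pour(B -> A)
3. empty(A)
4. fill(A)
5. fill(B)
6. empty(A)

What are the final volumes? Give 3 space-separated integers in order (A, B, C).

Step 1: pour(C -> B) -> (A=0 B=4 C=0)
Step 2: pour(B -> A) -> (A=4 B=0 C=0)
Step 3: empty(A) -> (A=0 B=0 C=0)
Step 4: fill(A) -> (A=6 B=0 C=0)
Step 5: fill(B) -> (A=6 B=7 C=0)
Step 6: empty(A) -> (A=0 B=7 C=0)

Answer: 0 7 0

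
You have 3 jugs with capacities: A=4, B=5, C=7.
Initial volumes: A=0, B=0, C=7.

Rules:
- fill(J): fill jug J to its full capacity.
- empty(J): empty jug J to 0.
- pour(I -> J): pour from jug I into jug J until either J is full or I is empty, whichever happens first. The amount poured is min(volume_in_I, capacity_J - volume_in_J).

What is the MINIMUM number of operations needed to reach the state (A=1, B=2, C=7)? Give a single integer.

BFS from (A=0, B=0, C=7). One shortest path:
  1. pour(C -> B) -> (A=0 B=5 C=2)
  2. pour(B -> A) -> (A=4 B=1 C=2)
  3. empty(A) -> (A=0 B=1 C=2)
  4. pour(B -> A) -> (A=1 B=0 C=2)
  5. pour(C -> B) -> (A=1 B=2 C=0)
  6. fill(C) -> (A=1 B=2 C=7)
Reached target in 6 moves.

Answer: 6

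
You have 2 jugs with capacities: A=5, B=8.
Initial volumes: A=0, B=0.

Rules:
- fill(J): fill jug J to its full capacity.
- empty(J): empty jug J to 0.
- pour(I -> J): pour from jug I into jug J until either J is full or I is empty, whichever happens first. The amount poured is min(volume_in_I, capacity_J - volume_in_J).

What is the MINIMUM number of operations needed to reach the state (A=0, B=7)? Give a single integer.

BFS from (A=0, B=0). One shortest path:
  1. fill(A) -> (A=5 B=0)
  2. pour(A -> B) -> (A=0 B=5)
  3. fill(A) -> (A=5 B=5)
  4. pour(A -> B) -> (A=2 B=8)
  5. empty(B) -> (A=2 B=0)
  6. pour(A -> B) -> (A=0 B=2)
  7. fill(A) -> (A=5 B=2)
  8. pour(A -> B) -> (A=0 B=7)
Reached target in 8 moves.

Answer: 8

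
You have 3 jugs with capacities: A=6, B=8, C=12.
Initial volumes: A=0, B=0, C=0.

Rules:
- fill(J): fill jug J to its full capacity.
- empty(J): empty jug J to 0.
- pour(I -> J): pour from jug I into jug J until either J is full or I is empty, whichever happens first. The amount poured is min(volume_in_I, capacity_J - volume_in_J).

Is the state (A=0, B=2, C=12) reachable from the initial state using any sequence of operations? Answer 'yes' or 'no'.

Answer: yes

Derivation:
BFS from (A=0, B=0, C=0):
  1. fill(A) -> (A=6 B=0 C=0)
  2. fill(B) -> (A=6 B=8 C=0)
  3. pour(A -> C) -> (A=0 B=8 C=6)
  4. pour(B -> C) -> (A=0 B=2 C=12)
Target reached → yes.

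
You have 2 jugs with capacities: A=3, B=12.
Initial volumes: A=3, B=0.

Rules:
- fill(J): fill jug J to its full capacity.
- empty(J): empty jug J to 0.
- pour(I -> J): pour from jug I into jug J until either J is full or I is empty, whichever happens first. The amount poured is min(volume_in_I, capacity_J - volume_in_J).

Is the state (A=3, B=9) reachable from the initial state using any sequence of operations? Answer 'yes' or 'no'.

BFS from (A=3, B=0):
  1. empty(A) -> (A=0 B=0)
  2. fill(B) -> (A=0 B=12)
  3. pour(B -> A) -> (A=3 B=9)
Target reached → yes.

Answer: yes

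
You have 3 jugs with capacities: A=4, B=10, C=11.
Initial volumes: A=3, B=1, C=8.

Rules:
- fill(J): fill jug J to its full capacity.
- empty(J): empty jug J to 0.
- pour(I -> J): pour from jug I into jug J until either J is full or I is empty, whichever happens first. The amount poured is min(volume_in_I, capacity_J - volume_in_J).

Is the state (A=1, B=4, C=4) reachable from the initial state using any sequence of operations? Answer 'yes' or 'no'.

BFS explored all 391 reachable states.
Reachable set includes: (0,0,0), (0,0,1), (0,0,2), (0,0,3), (0,0,4), (0,0,5), (0,0,6), (0,0,7), (0,0,8), (0,0,9), (0,0,10), (0,0,11) ...
Target (A=1, B=4, C=4) not in reachable set → no.

Answer: no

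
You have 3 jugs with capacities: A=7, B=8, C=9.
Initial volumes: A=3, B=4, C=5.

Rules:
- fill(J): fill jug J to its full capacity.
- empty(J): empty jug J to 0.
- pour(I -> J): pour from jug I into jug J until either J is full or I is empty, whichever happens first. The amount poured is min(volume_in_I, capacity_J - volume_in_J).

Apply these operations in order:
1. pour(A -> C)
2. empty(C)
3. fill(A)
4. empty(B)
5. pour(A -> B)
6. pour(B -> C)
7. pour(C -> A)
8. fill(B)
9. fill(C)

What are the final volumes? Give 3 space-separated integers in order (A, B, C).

Answer: 7 8 9

Derivation:
Step 1: pour(A -> C) -> (A=0 B=4 C=8)
Step 2: empty(C) -> (A=0 B=4 C=0)
Step 3: fill(A) -> (A=7 B=4 C=0)
Step 4: empty(B) -> (A=7 B=0 C=0)
Step 5: pour(A -> B) -> (A=0 B=7 C=0)
Step 6: pour(B -> C) -> (A=0 B=0 C=7)
Step 7: pour(C -> A) -> (A=7 B=0 C=0)
Step 8: fill(B) -> (A=7 B=8 C=0)
Step 9: fill(C) -> (A=7 B=8 C=9)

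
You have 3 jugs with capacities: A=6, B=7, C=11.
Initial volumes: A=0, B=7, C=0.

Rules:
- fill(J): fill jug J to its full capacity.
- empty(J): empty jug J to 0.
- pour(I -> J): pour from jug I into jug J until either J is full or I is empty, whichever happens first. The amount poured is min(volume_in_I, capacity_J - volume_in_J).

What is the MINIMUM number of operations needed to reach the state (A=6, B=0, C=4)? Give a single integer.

BFS from (A=0, B=7, C=0). One shortest path:
  1. fill(A) -> (A=6 B=7 C=0)
  2. empty(B) -> (A=6 B=0 C=0)
  3. fill(C) -> (A=6 B=0 C=11)
  4. pour(C -> B) -> (A=6 B=7 C=4)
  5. empty(B) -> (A=6 B=0 C=4)
Reached target in 5 moves.

Answer: 5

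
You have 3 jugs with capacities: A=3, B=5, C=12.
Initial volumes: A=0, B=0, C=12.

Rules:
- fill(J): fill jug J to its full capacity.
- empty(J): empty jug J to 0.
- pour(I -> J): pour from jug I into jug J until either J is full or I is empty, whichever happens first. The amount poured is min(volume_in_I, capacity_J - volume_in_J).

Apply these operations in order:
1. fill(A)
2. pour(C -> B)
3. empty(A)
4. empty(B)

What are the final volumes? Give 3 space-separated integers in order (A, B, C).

Answer: 0 0 7

Derivation:
Step 1: fill(A) -> (A=3 B=0 C=12)
Step 2: pour(C -> B) -> (A=3 B=5 C=7)
Step 3: empty(A) -> (A=0 B=5 C=7)
Step 4: empty(B) -> (A=0 B=0 C=7)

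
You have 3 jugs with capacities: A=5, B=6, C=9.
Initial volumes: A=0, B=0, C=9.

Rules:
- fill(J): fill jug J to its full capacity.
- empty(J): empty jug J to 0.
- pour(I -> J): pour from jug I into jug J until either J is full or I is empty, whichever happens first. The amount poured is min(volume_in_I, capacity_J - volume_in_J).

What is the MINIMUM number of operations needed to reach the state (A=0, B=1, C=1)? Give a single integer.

BFS from (A=0, B=0, C=9). One shortest path:
  1. fill(A) -> (A=5 B=0 C=9)
  2. fill(B) -> (A=5 B=6 C=9)
  3. empty(C) -> (A=5 B=6 C=0)
  4. pour(A -> C) -> (A=0 B=6 C=5)
  5. pour(B -> A) -> (A=5 B=1 C=5)
  6. pour(A -> C) -> (A=1 B=1 C=9)
  7. empty(C) -> (A=1 B=1 C=0)
  8. pour(A -> C) -> (A=0 B=1 C=1)
Reached target in 8 moves.

Answer: 8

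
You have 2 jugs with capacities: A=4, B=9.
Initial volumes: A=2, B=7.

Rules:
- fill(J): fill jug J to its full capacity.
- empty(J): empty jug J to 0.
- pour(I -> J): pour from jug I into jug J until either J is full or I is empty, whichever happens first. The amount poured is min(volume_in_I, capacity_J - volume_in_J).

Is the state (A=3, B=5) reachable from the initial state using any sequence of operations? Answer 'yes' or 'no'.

Answer: no

Derivation:
BFS explored all 27 reachable states.
Reachable set includes: (0,0), (0,1), (0,2), (0,3), (0,4), (0,5), (0,6), (0,7), (0,8), (0,9), (1,0), (1,9) ...
Target (A=3, B=5) not in reachable set → no.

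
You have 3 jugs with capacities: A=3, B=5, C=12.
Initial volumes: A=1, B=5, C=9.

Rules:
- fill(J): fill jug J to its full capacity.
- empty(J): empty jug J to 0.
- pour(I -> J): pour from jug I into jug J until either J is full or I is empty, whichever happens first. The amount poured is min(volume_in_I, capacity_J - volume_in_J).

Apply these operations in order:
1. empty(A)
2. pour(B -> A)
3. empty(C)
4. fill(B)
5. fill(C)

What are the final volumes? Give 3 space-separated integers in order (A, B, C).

Step 1: empty(A) -> (A=0 B=5 C=9)
Step 2: pour(B -> A) -> (A=3 B=2 C=9)
Step 3: empty(C) -> (A=3 B=2 C=0)
Step 4: fill(B) -> (A=3 B=5 C=0)
Step 5: fill(C) -> (A=3 B=5 C=12)

Answer: 3 5 12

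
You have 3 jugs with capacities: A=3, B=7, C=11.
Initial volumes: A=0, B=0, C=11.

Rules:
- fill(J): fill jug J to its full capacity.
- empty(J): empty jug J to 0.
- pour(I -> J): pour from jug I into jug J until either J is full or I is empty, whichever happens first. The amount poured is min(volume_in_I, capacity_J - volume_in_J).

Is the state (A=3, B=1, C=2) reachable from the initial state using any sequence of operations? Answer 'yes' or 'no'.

BFS from (A=0, B=0, C=11):
  1. fill(A) -> (A=3 B=0 C=11)
  2. pour(A -> B) -> (A=0 B=3 C=11)
  3. fill(A) -> (A=3 B=3 C=11)
  4. pour(A -> B) -> (A=0 B=6 C=11)
  5. pour(C -> A) -> (A=3 B=6 C=8)
  6. pour(A -> B) -> (A=2 B=7 C=8)
  7. pour(B -> C) -> (A=2 B=4 C=11)
  8. empty(C) -> (A=2 B=4 C=0)
  9. pour(A -> C) -> (A=0 B=4 C=2)
  10. pour(B -> A) -> (A=3 B=1 C=2)
Target reached → yes.

Answer: yes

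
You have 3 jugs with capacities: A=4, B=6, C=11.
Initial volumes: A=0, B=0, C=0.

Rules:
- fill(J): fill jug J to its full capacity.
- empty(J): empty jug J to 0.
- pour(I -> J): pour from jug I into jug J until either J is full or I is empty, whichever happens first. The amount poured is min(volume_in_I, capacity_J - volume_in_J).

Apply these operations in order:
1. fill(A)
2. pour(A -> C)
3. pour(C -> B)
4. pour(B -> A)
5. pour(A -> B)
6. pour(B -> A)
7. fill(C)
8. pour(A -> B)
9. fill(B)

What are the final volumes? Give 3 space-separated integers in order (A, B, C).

Step 1: fill(A) -> (A=4 B=0 C=0)
Step 2: pour(A -> C) -> (A=0 B=0 C=4)
Step 3: pour(C -> B) -> (A=0 B=4 C=0)
Step 4: pour(B -> A) -> (A=4 B=0 C=0)
Step 5: pour(A -> B) -> (A=0 B=4 C=0)
Step 6: pour(B -> A) -> (A=4 B=0 C=0)
Step 7: fill(C) -> (A=4 B=0 C=11)
Step 8: pour(A -> B) -> (A=0 B=4 C=11)
Step 9: fill(B) -> (A=0 B=6 C=11)

Answer: 0 6 11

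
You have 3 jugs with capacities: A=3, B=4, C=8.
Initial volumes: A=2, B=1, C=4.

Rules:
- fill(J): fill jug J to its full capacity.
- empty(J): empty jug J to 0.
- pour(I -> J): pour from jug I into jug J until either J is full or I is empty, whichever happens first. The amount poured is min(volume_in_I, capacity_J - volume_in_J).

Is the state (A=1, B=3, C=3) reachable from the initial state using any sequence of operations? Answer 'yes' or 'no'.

Answer: no

Derivation:
BFS explored all 139 reachable states.
Reachable set includes: (0,0,0), (0,0,1), (0,0,2), (0,0,3), (0,0,4), (0,0,5), (0,0,6), (0,0,7), (0,0,8), (0,1,0), (0,1,1), (0,1,2) ...
Target (A=1, B=3, C=3) not in reachable set → no.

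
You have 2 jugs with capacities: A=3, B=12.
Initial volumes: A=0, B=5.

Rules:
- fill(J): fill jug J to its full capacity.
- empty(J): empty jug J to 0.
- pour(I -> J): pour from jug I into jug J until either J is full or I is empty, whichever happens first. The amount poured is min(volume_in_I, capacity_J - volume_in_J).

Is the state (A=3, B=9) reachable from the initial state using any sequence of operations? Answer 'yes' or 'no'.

Answer: yes

Derivation:
BFS from (A=0, B=5):
  1. fill(B) -> (A=0 B=12)
  2. pour(B -> A) -> (A=3 B=9)
Target reached → yes.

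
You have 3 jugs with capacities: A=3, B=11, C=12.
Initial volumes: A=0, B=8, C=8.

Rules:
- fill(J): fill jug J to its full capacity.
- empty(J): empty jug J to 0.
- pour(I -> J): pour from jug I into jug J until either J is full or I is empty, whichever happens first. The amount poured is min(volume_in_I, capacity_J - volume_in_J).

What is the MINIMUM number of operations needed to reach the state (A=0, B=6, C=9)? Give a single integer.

Answer: 6

Derivation:
BFS from (A=0, B=8, C=8). One shortest path:
  1. fill(A) -> (A=3 B=8 C=8)
  2. empty(B) -> (A=3 B=0 C=8)
  3. fill(C) -> (A=3 B=0 C=12)
  4. pour(A -> B) -> (A=0 B=3 C=12)
  5. pour(C -> A) -> (A=3 B=3 C=9)
  6. pour(A -> B) -> (A=0 B=6 C=9)
Reached target in 6 moves.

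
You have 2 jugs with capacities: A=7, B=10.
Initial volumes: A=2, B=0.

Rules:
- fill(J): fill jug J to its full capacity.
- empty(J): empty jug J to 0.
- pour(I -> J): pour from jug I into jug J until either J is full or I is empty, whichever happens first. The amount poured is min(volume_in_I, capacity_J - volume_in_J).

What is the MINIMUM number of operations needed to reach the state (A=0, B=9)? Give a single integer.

BFS from (A=2, B=0). One shortest path:
  1. pour(A -> B) -> (A=0 B=2)
  2. fill(A) -> (A=7 B=2)
  3. pour(A -> B) -> (A=0 B=9)
Reached target in 3 moves.

Answer: 3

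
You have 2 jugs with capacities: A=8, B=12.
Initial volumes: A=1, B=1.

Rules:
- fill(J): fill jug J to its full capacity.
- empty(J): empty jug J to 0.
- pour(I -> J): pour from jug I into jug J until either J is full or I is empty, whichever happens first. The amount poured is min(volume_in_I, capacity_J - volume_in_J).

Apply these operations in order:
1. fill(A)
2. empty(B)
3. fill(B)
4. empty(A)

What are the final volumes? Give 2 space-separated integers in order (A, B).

Answer: 0 12

Derivation:
Step 1: fill(A) -> (A=8 B=1)
Step 2: empty(B) -> (A=8 B=0)
Step 3: fill(B) -> (A=8 B=12)
Step 4: empty(A) -> (A=0 B=12)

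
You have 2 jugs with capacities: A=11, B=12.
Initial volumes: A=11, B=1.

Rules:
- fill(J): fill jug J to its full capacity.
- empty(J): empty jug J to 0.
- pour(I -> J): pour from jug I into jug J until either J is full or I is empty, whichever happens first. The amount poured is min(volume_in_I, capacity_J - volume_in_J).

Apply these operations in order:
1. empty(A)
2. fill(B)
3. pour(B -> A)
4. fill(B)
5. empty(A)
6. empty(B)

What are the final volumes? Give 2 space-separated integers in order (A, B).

Step 1: empty(A) -> (A=0 B=1)
Step 2: fill(B) -> (A=0 B=12)
Step 3: pour(B -> A) -> (A=11 B=1)
Step 4: fill(B) -> (A=11 B=12)
Step 5: empty(A) -> (A=0 B=12)
Step 6: empty(B) -> (A=0 B=0)

Answer: 0 0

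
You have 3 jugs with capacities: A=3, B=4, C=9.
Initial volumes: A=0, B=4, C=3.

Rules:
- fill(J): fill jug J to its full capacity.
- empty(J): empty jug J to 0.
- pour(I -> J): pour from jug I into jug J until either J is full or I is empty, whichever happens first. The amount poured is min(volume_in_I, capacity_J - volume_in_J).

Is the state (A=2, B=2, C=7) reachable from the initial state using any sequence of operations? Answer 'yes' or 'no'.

Answer: no

Derivation:
BFS explored all 152 reachable states.
Reachable set includes: (0,0,0), (0,0,1), (0,0,2), (0,0,3), (0,0,4), (0,0,5), (0,0,6), (0,0,7), (0,0,8), (0,0,9), (0,1,0), (0,1,1) ...
Target (A=2, B=2, C=7) not in reachable set → no.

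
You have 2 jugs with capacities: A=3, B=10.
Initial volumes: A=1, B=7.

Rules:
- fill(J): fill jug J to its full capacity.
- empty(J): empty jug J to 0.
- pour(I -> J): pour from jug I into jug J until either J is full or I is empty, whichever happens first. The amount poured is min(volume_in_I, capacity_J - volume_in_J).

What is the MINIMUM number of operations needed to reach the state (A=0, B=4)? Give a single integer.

BFS from (A=1, B=7). One shortest path:
  1. empty(A) -> (A=0 B=7)
  2. pour(B -> A) -> (A=3 B=4)
  3. empty(A) -> (A=0 B=4)
Reached target in 3 moves.

Answer: 3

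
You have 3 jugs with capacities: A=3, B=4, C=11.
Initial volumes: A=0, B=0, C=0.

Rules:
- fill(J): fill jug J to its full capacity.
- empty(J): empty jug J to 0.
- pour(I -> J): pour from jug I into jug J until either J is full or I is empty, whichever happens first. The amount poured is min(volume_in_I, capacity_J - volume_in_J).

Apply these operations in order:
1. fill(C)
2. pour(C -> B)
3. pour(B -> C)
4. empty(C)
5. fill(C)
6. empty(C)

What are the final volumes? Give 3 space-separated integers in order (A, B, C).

Step 1: fill(C) -> (A=0 B=0 C=11)
Step 2: pour(C -> B) -> (A=0 B=4 C=7)
Step 3: pour(B -> C) -> (A=0 B=0 C=11)
Step 4: empty(C) -> (A=0 B=0 C=0)
Step 5: fill(C) -> (A=0 B=0 C=11)
Step 6: empty(C) -> (A=0 B=0 C=0)

Answer: 0 0 0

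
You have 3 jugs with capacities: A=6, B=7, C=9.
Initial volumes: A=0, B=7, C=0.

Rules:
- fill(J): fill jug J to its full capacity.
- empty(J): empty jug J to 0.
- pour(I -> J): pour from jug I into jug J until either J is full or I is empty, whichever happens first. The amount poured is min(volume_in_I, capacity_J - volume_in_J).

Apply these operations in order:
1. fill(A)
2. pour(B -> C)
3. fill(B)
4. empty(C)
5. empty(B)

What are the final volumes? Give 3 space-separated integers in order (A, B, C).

Answer: 6 0 0

Derivation:
Step 1: fill(A) -> (A=6 B=7 C=0)
Step 2: pour(B -> C) -> (A=6 B=0 C=7)
Step 3: fill(B) -> (A=6 B=7 C=7)
Step 4: empty(C) -> (A=6 B=7 C=0)
Step 5: empty(B) -> (A=6 B=0 C=0)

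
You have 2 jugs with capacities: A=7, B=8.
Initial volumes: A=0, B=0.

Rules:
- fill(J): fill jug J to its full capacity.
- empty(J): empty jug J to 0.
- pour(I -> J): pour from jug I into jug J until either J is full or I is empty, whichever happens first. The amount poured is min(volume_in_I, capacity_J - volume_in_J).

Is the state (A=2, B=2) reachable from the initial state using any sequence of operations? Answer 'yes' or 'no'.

BFS explored all 30 reachable states.
Reachable set includes: (0,0), (0,1), (0,2), (0,3), (0,4), (0,5), (0,6), (0,7), (0,8), (1,0), (1,8), (2,0) ...
Target (A=2, B=2) not in reachable set → no.

Answer: no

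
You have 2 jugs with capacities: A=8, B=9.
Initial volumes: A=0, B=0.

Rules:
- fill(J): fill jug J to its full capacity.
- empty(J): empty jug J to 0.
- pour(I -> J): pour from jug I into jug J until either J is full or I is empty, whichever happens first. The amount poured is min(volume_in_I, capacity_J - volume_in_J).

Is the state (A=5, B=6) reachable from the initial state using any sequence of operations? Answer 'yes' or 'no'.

BFS explored all 34 reachable states.
Reachable set includes: (0,0), (0,1), (0,2), (0,3), (0,4), (0,5), (0,6), (0,7), (0,8), (0,9), (1,0), (1,9) ...
Target (A=5, B=6) not in reachable set → no.

Answer: no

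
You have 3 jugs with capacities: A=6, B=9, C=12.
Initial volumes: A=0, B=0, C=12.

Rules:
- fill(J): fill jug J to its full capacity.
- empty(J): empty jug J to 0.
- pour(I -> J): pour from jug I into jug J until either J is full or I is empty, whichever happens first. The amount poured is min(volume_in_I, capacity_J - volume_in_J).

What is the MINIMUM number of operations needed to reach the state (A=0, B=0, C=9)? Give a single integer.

Answer: 3

Derivation:
BFS from (A=0, B=0, C=12). One shortest path:
  1. fill(B) -> (A=0 B=9 C=12)
  2. empty(C) -> (A=0 B=9 C=0)
  3. pour(B -> C) -> (A=0 B=0 C=9)
Reached target in 3 moves.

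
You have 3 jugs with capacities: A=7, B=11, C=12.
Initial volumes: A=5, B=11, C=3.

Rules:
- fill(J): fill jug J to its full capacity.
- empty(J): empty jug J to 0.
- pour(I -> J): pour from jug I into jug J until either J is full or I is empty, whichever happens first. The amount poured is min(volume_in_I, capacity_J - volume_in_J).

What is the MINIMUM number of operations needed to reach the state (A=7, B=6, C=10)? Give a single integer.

Answer: 6

Derivation:
BFS from (A=5, B=11, C=3). One shortest path:
  1. pour(B -> C) -> (A=5 B=2 C=12)
  2. pour(C -> A) -> (A=7 B=2 C=10)
  3. empty(A) -> (A=0 B=2 C=10)
  4. pour(B -> A) -> (A=2 B=0 C=10)
  5. fill(B) -> (A=2 B=11 C=10)
  6. pour(B -> A) -> (A=7 B=6 C=10)
Reached target in 6 moves.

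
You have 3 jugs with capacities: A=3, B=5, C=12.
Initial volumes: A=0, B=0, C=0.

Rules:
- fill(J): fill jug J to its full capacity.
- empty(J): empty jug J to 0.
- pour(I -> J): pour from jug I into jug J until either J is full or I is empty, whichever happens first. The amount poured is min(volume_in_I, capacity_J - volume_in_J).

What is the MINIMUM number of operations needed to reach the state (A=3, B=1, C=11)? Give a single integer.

Answer: 8

Derivation:
BFS from (A=0, B=0, C=0). One shortest path:
  1. fill(C) -> (A=0 B=0 C=12)
  2. pour(C -> A) -> (A=3 B=0 C=9)
  3. pour(A -> B) -> (A=0 B=3 C=9)
  4. pour(C -> A) -> (A=3 B=3 C=6)
  5. pour(A -> B) -> (A=1 B=5 C=6)
  6. pour(B -> C) -> (A=1 B=0 C=11)
  7. pour(A -> B) -> (A=0 B=1 C=11)
  8. fill(A) -> (A=3 B=1 C=11)
Reached target in 8 moves.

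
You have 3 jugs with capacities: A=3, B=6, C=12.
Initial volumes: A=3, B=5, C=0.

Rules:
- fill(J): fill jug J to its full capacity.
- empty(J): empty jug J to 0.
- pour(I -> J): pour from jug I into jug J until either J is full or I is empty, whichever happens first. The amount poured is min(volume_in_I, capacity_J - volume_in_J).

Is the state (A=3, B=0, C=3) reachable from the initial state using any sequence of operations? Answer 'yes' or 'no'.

BFS from (A=3, B=5, C=0):
  1. empty(B) -> (A=3 B=0 C=0)
  2. pour(A -> C) -> (A=0 B=0 C=3)
  3. fill(A) -> (A=3 B=0 C=3)
Target reached → yes.

Answer: yes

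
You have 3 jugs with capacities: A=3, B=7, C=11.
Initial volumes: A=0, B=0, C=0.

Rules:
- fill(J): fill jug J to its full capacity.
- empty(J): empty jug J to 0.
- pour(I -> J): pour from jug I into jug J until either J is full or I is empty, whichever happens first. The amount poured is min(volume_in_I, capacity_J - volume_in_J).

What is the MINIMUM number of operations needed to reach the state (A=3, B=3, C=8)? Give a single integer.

Answer: 4

Derivation:
BFS from (A=0, B=0, C=0). One shortest path:
  1. fill(A) -> (A=3 B=0 C=0)
  2. fill(C) -> (A=3 B=0 C=11)
  3. pour(A -> B) -> (A=0 B=3 C=11)
  4. pour(C -> A) -> (A=3 B=3 C=8)
Reached target in 4 moves.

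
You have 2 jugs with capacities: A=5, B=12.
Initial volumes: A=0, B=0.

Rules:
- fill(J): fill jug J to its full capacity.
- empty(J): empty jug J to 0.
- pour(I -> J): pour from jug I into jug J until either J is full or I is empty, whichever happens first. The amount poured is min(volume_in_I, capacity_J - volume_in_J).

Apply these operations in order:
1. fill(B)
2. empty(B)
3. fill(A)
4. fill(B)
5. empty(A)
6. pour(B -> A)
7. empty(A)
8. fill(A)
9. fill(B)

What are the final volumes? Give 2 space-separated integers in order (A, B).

Step 1: fill(B) -> (A=0 B=12)
Step 2: empty(B) -> (A=0 B=0)
Step 3: fill(A) -> (A=5 B=0)
Step 4: fill(B) -> (A=5 B=12)
Step 5: empty(A) -> (A=0 B=12)
Step 6: pour(B -> A) -> (A=5 B=7)
Step 7: empty(A) -> (A=0 B=7)
Step 8: fill(A) -> (A=5 B=7)
Step 9: fill(B) -> (A=5 B=12)

Answer: 5 12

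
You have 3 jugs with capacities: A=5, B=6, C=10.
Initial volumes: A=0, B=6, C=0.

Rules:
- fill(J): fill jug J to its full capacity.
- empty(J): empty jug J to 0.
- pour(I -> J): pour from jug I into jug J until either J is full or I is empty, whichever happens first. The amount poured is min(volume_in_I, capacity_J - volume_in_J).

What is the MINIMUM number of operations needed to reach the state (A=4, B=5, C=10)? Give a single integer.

Answer: 8

Derivation:
BFS from (A=0, B=6, C=0). One shortest path:
  1. fill(A) -> (A=5 B=6 C=0)
  2. empty(B) -> (A=5 B=0 C=0)
  3. fill(C) -> (A=5 B=0 C=10)
  4. pour(C -> B) -> (A=5 B=6 C=4)
  5. empty(B) -> (A=5 B=0 C=4)
  6. pour(A -> B) -> (A=0 B=5 C=4)
  7. pour(C -> A) -> (A=4 B=5 C=0)
  8. fill(C) -> (A=4 B=5 C=10)
Reached target in 8 moves.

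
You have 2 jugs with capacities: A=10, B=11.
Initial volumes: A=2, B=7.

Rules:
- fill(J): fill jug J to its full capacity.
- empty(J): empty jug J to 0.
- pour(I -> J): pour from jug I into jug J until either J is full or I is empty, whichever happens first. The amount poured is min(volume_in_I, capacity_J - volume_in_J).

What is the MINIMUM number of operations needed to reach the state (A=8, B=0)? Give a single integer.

BFS from (A=2, B=7). One shortest path:
  1. pour(A -> B) -> (A=0 B=9)
  2. fill(A) -> (A=10 B=9)
  3. pour(A -> B) -> (A=8 B=11)
  4. empty(B) -> (A=8 B=0)
Reached target in 4 moves.

Answer: 4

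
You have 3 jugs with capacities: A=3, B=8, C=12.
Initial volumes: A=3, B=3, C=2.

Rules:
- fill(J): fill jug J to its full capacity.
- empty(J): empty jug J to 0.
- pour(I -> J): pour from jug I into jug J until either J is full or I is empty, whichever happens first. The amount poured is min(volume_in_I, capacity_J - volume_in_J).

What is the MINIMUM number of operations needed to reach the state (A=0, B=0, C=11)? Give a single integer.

BFS from (A=3, B=3, C=2). One shortest path:
  1. fill(B) -> (A=3 B=8 C=2)
  2. empty(C) -> (A=3 B=8 C=0)
  3. pour(A -> C) -> (A=0 B=8 C=3)
  4. pour(B -> C) -> (A=0 B=0 C=11)
Reached target in 4 moves.

Answer: 4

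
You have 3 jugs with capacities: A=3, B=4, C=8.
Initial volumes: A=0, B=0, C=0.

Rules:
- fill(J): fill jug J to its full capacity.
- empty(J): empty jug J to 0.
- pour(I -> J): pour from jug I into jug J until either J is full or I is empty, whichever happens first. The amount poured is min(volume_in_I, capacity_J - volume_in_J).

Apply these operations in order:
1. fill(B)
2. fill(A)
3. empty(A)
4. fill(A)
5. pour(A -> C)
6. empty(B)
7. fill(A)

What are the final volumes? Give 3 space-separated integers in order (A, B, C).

Answer: 3 0 3

Derivation:
Step 1: fill(B) -> (A=0 B=4 C=0)
Step 2: fill(A) -> (A=3 B=4 C=0)
Step 3: empty(A) -> (A=0 B=4 C=0)
Step 4: fill(A) -> (A=3 B=4 C=0)
Step 5: pour(A -> C) -> (A=0 B=4 C=3)
Step 6: empty(B) -> (A=0 B=0 C=3)
Step 7: fill(A) -> (A=3 B=0 C=3)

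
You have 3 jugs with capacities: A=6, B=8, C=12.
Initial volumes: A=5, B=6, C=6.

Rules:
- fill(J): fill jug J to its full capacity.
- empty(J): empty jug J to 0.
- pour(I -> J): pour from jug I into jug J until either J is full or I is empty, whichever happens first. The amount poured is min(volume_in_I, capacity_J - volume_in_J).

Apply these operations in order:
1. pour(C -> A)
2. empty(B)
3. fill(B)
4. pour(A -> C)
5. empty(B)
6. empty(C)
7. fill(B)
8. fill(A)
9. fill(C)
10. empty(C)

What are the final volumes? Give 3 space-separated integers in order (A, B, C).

Answer: 6 8 0

Derivation:
Step 1: pour(C -> A) -> (A=6 B=6 C=5)
Step 2: empty(B) -> (A=6 B=0 C=5)
Step 3: fill(B) -> (A=6 B=8 C=5)
Step 4: pour(A -> C) -> (A=0 B=8 C=11)
Step 5: empty(B) -> (A=0 B=0 C=11)
Step 6: empty(C) -> (A=0 B=0 C=0)
Step 7: fill(B) -> (A=0 B=8 C=0)
Step 8: fill(A) -> (A=6 B=8 C=0)
Step 9: fill(C) -> (A=6 B=8 C=12)
Step 10: empty(C) -> (A=6 B=8 C=0)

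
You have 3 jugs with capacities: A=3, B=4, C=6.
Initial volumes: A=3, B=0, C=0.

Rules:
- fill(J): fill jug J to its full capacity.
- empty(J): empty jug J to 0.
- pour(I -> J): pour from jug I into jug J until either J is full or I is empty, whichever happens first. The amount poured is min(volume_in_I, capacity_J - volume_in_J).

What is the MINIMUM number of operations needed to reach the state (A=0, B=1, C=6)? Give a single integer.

Answer: 3

Derivation:
BFS from (A=3, B=0, C=0). One shortest path:
  1. fill(B) -> (A=3 B=4 C=0)
  2. pour(A -> C) -> (A=0 B=4 C=3)
  3. pour(B -> C) -> (A=0 B=1 C=6)
Reached target in 3 moves.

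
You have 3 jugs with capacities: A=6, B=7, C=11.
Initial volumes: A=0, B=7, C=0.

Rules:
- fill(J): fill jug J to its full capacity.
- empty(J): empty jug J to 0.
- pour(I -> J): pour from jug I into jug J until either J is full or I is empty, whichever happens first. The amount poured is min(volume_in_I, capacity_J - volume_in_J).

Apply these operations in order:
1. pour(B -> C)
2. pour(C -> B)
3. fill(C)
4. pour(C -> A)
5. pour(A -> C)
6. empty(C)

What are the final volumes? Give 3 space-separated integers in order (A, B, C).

Answer: 0 7 0

Derivation:
Step 1: pour(B -> C) -> (A=0 B=0 C=7)
Step 2: pour(C -> B) -> (A=0 B=7 C=0)
Step 3: fill(C) -> (A=0 B=7 C=11)
Step 4: pour(C -> A) -> (A=6 B=7 C=5)
Step 5: pour(A -> C) -> (A=0 B=7 C=11)
Step 6: empty(C) -> (A=0 B=7 C=0)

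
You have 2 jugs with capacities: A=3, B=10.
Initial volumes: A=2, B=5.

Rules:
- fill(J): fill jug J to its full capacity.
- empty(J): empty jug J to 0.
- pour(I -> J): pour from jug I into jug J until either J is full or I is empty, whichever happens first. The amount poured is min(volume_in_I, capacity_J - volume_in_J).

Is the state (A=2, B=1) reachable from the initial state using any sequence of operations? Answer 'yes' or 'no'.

BFS explored all 27 reachable states.
Reachable set includes: (0,0), (0,1), (0,2), (0,3), (0,4), (0,5), (0,6), (0,7), (0,8), (0,9), (0,10), (1,0) ...
Target (A=2, B=1) not in reachable set → no.

Answer: no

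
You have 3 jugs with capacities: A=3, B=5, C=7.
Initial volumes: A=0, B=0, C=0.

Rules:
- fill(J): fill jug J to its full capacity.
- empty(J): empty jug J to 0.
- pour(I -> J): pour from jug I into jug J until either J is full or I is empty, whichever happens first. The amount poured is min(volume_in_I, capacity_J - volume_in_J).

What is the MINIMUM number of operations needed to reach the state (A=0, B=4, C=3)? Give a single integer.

Answer: 4

Derivation:
BFS from (A=0, B=0, C=0). One shortest path:
  1. fill(C) -> (A=0 B=0 C=7)
  2. pour(C -> A) -> (A=3 B=0 C=4)
  3. pour(C -> B) -> (A=3 B=4 C=0)
  4. pour(A -> C) -> (A=0 B=4 C=3)
Reached target in 4 moves.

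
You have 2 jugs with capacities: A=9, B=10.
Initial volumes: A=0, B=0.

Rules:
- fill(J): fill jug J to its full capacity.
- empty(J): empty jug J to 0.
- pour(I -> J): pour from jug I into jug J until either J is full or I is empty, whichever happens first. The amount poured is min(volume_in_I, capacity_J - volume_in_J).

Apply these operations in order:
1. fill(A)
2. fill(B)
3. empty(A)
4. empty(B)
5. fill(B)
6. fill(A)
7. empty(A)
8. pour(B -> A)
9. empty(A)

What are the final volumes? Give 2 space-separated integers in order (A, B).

Answer: 0 1

Derivation:
Step 1: fill(A) -> (A=9 B=0)
Step 2: fill(B) -> (A=9 B=10)
Step 3: empty(A) -> (A=0 B=10)
Step 4: empty(B) -> (A=0 B=0)
Step 5: fill(B) -> (A=0 B=10)
Step 6: fill(A) -> (A=9 B=10)
Step 7: empty(A) -> (A=0 B=10)
Step 8: pour(B -> A) -> (A=9 B=1)
Step 9: empty(A) -> (A=0 B=1)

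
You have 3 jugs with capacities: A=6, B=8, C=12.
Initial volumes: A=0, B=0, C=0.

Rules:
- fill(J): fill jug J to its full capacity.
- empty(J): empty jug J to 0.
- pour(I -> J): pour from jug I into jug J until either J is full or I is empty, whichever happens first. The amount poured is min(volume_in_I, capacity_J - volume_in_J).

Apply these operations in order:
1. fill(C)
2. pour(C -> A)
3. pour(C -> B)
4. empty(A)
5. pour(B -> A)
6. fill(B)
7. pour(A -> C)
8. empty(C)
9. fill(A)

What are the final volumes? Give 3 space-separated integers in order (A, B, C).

Answer: 6 8 0

Derivation:
Step 1: fill(C) -> (A=0 B=0 C=12)
Step 2: pour(C -> A) -> (A=6 B=0 C=6)
Step 3: pour(C -> B) -> (A=6 B=6 C=0)
Step 4: empty(A) -> (A=0 B=6 C=0)
Step 5: pour(B -> A) -> (A=6 B=0 C=0)
Step 6: fill(B) -> (A=6 B=8 C=0)
Step 7: pour(A -> C) -> (A=0 B=8 C=6)
Step 8: empty(C) -> (A=0 B=8 C=0)
Step 9: fill(A) -> (A=6 B=8 C=0)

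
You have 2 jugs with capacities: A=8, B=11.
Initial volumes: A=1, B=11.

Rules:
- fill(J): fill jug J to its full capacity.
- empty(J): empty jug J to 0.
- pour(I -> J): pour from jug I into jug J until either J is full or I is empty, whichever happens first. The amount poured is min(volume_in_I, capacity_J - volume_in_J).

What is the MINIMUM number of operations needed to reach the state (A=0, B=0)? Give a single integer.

BFS from (A=1, B=11). One shortest path:
  1. empty(A) -> (A=0 B=11)
  2. empty(B) -> (A=0 B=0)
Reached target in 2 moves.

Answer: 2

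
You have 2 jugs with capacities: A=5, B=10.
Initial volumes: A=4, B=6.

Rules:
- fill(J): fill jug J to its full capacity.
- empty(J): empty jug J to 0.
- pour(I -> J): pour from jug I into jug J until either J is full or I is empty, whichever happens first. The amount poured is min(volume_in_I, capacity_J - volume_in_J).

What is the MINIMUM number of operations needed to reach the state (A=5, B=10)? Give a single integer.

BFS from (A=4, B=6). One shortest path:
  1. fill(A) -> (A=5 B=6)
  2. fill(B) -> (A=5 B=10)
Reached target in 2 moves.

Answer: 2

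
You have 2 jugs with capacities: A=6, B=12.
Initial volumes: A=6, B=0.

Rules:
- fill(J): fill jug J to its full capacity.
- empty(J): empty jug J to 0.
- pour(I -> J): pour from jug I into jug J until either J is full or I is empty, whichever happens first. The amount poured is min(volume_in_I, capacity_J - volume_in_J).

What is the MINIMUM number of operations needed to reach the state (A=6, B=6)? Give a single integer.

Answer: 2

Derivation:
BFS from (A=6, B=0). One shortest path:
  1. pour(A -> B) -> (A=0 B=6)
  2. fill(A) -> (A=6 B=6)
Reached target in 2 moves.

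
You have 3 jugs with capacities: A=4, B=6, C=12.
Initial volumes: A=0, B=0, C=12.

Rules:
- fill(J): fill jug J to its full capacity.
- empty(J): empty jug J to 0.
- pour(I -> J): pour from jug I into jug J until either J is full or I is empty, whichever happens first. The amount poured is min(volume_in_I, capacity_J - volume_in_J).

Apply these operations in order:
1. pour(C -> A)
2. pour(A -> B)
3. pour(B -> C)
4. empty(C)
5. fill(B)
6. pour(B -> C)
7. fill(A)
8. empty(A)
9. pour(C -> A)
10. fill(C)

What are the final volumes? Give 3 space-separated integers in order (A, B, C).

Step 1: pour(C -> A) -> (A=4 B=0 C=8)
Step 2: pour(A -> B) -> (A=0 B=4 C=8)
Step 3: pour(B -> C) -> (A=0 B=0 C=12)
Step 4: empty(C) -> (A=0 B=0 C=0)
Step 5: fill(B) -> (A=0 B=6 C=0)
Step 6: pour(B -> C) -> (A=0 B=0 C=6)
Step 7: fill(A) -> (A=4 B=0 C=6)
Step 8: empty(A) -> (A=0 B=0 C=6)
Step 9: pour(C -> A) -> (A=4 B=0 C=2)
Step 10: fill(C) -> (A=4 B=0 C=12)

Answer: 4 0 12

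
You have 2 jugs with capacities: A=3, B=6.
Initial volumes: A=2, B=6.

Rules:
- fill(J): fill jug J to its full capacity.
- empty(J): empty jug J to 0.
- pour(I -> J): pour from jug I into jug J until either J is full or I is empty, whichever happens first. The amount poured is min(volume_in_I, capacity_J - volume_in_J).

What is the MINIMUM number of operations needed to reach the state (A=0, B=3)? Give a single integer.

BFS from (A=2, B=6). One shortest path:
  1. fill(A) -> (A=3 B=6)
  2. empty(B) -> (A=3 B=0)
  3. pour(A -> B) -> (A=0 B=3)
Reached target in 3 moves.

Answer: 3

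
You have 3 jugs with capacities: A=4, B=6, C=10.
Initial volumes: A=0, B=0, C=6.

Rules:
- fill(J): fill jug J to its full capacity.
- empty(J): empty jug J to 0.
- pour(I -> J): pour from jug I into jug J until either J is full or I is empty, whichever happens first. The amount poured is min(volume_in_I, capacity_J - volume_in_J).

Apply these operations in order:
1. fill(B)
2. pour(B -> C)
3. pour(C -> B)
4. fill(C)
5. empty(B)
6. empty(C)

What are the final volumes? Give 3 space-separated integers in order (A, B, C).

Answer: 0 0 0

Derivation:
Step 1: fill(B) -> (A=0 B=6 C=6)
Step 2: pour(B -> C) -> (A=0 B=2 C=10)
Step 3: pour(C -> B) -> (A=0 B=6 C=6)
Step 4: fill(C) -> (A=0 B=6 C=10)
Step 5: empty(B) -> (A=0 B=0 C=10)
Step 6: empty(C) -> (A=0 B=0 C=0)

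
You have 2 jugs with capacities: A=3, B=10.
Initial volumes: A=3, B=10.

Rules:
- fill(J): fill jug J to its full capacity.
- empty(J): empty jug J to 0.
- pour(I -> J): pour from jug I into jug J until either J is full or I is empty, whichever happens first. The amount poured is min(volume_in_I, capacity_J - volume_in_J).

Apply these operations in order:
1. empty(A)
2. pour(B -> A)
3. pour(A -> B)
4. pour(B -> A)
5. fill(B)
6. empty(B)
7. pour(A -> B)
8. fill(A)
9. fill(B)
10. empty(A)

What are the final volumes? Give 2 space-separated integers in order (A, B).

Answer: 0 10

Derivation:
Step 1: empty(A) -> (A=0 B=10)
Step 2: pour(B -> A) -> (A=3 B=7)
Step 3: pour(A -> B) -> (A=0 B=10)
Step 4: pour(B -> A) -> (A=3 B=7)
Step 5: fill(B) -> (A=3 B=10)
Step 6: empty(B) -> (A=3 B=0)
Step 7: pour(A -> B) -> (A=0 B=3)
Step 8: fill(A) -> (A=3 B=3)
Step 9: fill(B) -> (A=3 B=10)
Step 10: empty(A) -> (A=0 B=10)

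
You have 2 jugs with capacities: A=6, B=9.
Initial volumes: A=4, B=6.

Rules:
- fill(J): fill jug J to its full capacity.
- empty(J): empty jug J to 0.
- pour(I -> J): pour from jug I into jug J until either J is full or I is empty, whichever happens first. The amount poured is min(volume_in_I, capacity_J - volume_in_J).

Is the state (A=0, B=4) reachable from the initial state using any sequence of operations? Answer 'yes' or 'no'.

BFS from (A=4, B=6):
  1. empty(B) -> (A=4 B=0)
  2. pour(A -> B) -> (A=0 B=4)
Target reached → yes.

Answer: yes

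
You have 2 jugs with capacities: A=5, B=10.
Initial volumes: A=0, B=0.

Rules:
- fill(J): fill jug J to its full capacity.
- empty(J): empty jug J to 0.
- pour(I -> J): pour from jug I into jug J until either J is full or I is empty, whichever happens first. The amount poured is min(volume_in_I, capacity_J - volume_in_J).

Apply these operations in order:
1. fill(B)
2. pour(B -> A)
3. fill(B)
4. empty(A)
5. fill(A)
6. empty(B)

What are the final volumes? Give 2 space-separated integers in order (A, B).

Step 1: fill(B) -> (A=0 B=10)
Step 2: pour(B -> A) -> (A=5 B=5)
Step 3: fill(B) -> (A=5 B=10)
Step 4: empty(A) -> (A=0 B=10)
Step 5: fill(A) -> (A=5 B=10)
Step 6: empty(B) -> (A=5 B=0)

Answer: 5 0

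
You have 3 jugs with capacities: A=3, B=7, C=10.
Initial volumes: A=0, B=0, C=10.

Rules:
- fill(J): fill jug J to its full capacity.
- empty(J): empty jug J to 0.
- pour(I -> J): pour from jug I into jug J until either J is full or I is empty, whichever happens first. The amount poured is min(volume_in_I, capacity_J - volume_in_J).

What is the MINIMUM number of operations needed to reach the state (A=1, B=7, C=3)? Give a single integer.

Answer: 7

Derivation:
BFS from (A=0, B=0, C=10). One shortest path:
  1. fill(B) -> (A=0 B=7 C=10)
  2. pour(B -> A) -> (A=3 B=4 C=10)
  3. empty(A) -> (A=0 B=4 C=10)
  4. pour(B -> A) -> (A=3 B=1 C=10)
  5. empty(A) -> (A=0 B=1 C=10)
  6. pour(B -> A) -> (A=1 B=0 C=10)
  7. pour(C -> B) -> (A=1 B=7 C=3)
Reached target in 7 moves.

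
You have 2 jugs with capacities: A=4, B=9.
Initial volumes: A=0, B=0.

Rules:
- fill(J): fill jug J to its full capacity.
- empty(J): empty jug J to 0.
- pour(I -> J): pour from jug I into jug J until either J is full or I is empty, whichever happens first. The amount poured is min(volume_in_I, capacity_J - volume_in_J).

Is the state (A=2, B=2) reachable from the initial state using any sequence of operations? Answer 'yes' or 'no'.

BFS explored all 26 reachable states.
Reachable set includes: (0,0), (0,1), (0,2), (0,3), (0,4), (0,5), (0,6), (0,7), (0,8), (0,9), (1,0), (1,9) ...
Target (A=2, B=2) not in reachable set → no.

Answer: no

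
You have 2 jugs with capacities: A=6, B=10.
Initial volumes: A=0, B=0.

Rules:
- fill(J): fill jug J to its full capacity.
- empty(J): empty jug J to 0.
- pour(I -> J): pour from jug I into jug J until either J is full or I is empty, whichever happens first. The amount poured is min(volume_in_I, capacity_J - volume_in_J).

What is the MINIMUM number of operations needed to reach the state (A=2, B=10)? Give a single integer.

BFS from (A=0, B=0). One shortest path:
  1. fill(A) -> (A=6 B=0)
  2. pour(A -> B) -> (A=0 B=6)
  3. fill(A) -> (A=6 B=6)
  4. pour(A -> B) -> (A=2 B=10)
Reached target in 4 moves.

Answer: 4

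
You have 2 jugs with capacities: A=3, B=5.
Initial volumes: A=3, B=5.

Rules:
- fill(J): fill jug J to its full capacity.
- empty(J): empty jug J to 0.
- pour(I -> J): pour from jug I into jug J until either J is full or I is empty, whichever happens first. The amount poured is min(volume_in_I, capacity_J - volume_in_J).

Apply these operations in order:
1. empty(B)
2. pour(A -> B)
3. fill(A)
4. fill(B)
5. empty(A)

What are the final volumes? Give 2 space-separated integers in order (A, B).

Answer: 0 5

Derivation:
Step 1: empty(B) -> (A=3 B=0)
Step 2: pour(A -> B) -> (A=0 B=3)
Step 3: fill(A) -> (A=3 B=3)
Step 4: fill(B) -> (A=3 B=5)
Step 5: empty(A) -> (A=0 B=5)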